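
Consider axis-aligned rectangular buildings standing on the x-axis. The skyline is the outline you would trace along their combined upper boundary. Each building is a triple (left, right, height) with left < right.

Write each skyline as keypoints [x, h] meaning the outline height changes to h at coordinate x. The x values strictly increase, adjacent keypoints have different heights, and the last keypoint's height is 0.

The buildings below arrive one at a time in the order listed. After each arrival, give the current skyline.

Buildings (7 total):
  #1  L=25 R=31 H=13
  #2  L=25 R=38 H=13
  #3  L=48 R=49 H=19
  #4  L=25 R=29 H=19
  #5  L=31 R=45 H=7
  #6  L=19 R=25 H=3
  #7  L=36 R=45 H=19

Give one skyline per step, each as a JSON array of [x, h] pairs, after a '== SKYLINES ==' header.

== SKYLINES ==
[[25,13],[31,0]]
[[25,13],[38,0]]
[[25,13],[38,0],[48,19],[49,0]]
[[25,19],[29,13],[38,0],[48,19],[49,0]]
[[25,19],[29,13],[38,7],[45,0],[48,19],[49,0]]
[[19,3],[25,19],[29,13],[38,7],[45,0],[48,19],[49,0]]
[[19,3],[25,19],[29,13],[36,19],[45,0],[48,19],[49,0]]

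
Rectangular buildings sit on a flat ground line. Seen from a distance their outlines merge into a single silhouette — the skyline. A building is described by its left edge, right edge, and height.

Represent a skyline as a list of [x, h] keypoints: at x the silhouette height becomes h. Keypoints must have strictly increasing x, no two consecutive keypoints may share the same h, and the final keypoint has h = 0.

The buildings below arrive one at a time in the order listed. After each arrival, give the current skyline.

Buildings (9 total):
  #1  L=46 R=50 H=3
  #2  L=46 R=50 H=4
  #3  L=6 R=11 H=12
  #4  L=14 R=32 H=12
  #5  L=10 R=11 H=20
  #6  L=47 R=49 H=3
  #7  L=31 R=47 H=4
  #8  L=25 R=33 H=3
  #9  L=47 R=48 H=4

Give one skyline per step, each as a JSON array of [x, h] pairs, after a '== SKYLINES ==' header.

== SKYLINES ==
[[46,3],[50,0]]
[[46,4],[50,0]]
[[6,12],[11,0],[46,4],[50,0]]
[[6,12],[11,0],[14,12],[32,0],[46,4],[50,0]]
[[6,12],[10,20],[11,0],[14,12],[32,0],[46,4],[50,0]]
[[6,12],[10,20],[11,0],[14,12],[32,0],[46,4],[50,0]]
[[6,12],[10,20],[11,0],[14,12],[32,4],[50,0]]
[[6,12],[10,20],[11,0],[14,12],[32,4],[50,0]]
[[6,12],[10,20],[11,0],[14,12],[32,4],[50,0]]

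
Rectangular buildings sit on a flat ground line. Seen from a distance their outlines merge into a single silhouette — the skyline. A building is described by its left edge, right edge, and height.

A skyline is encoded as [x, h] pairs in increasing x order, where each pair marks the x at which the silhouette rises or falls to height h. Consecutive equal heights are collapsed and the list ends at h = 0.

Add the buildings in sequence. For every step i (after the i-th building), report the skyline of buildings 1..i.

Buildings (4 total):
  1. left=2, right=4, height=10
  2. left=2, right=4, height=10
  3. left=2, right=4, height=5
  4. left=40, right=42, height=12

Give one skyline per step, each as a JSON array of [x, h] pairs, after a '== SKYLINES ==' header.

== SKYLINES ==
[[2,10],[4,0]]
[[2,10],[4,0]]
[[2,10],[4,0]]
[[2,10],[4,0],[40,12],[42,0]]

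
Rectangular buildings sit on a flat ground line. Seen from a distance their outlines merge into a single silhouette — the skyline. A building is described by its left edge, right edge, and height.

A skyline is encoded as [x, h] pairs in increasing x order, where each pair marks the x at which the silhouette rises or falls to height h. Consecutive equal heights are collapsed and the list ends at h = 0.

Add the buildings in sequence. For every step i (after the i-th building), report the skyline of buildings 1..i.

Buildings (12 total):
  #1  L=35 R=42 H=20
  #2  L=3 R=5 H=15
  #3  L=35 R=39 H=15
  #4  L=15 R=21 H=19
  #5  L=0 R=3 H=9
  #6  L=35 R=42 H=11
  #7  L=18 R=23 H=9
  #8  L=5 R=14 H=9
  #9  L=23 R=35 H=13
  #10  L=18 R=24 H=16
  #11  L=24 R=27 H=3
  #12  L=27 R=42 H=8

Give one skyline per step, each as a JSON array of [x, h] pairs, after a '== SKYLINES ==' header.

== SKYLINES ==
[[35,20],[42,0]]
[[3,15],[5,0],[35,20],[42,0]]
[[3,15],[5,0],[35,20],[42,0]]
[[3,15],[5,0],[15,19],[21,0],[35,20],[42,0]]
[[0,9],[3,15],[5,0],[15,19],[21,0],[35,20],[42,0]]
[[0,9],[3,15],[5,0],[15,19],[21,0],[35,20],[42,0]]
[[0,9],[3,15],[5,0],[15,19],[21,9],[23,0],[35,20],[42,0]]
[[0,9],[3,15],[5,9],[14,0],[15,19],[21,9],[23,0],[35,20],[42,0]]
[[0,9],[3,15],[5,9],[14,0],[15,19],[21,9],[23,13],[35,20],[42,0]]
[[0,9],[3,15],[5,9],[14,0],[15,19],[21,16],[24,13],[35,20],[42,0]]
[[0,9],[3,15],[5,9],[14,0],[15,19],[21,16],[24,13],[35,20],[42,0]]
[[0,9],[3,15],[5,9],[14,0],[15,19],[21,16],[24,13],[35,20],[42,0]]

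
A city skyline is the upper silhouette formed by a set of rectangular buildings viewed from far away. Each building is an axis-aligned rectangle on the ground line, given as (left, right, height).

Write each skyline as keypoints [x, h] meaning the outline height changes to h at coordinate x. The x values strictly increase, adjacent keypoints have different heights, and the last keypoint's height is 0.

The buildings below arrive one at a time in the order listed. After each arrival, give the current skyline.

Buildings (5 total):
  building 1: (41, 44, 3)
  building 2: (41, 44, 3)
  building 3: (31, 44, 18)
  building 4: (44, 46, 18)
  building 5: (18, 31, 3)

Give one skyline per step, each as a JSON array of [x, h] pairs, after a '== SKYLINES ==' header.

== SKYLINES ==
[[41,3],[44,0]]
[[41,3],[44,0]]
[[31,18],[44,0]]
[[31,18],[46,0]]
[[18,3],[31,18],[46,0]]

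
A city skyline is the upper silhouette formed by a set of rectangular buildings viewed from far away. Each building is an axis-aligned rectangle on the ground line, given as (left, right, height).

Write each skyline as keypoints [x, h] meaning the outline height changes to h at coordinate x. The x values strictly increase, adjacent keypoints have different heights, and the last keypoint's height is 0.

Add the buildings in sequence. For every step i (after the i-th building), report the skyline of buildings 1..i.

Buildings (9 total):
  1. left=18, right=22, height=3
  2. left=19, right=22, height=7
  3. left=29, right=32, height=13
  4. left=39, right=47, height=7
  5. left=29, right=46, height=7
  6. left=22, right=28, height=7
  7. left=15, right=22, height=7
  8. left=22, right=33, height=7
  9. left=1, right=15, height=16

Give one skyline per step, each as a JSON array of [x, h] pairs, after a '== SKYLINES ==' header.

== SKYLINES ==
[[18,3],[22,0]]
[[18,3],[19,7],[22,0]]
[[18,3],[19,7],[22,0],[29,13],[32,0]]
[[18,3],[19,7],[22,0],[29,13],[32,0],[39,7],[47,0]]
[[18,3],[19,7],[22,0],[29,13],[32,7],[47,0]]
[[18,3],[19,7],[28,0],[29,13],[32,7],[47,0]]
[[15,7],[28,0],[29,13],[32,7],[47,0]]
[[15,7],[29,13],[32,7],[47,0]]
[[1,16],[15,7],[29,13],[32,7],[47,0]]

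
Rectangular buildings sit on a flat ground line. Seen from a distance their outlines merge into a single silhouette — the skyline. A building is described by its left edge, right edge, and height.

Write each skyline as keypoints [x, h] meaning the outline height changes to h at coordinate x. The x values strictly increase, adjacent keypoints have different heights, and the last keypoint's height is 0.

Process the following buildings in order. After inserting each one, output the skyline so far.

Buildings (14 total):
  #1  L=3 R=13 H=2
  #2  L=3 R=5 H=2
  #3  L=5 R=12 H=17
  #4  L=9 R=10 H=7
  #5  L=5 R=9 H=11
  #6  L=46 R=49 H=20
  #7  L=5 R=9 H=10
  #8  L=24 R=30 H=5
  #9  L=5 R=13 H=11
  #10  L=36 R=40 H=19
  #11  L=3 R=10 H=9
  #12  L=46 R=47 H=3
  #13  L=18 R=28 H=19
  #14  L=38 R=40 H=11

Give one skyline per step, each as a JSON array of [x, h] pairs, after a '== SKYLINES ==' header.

== SKYLINES ==
[[3,2],[13,0]]
[[3,2],[13,0]]
[[3,2],[5,17],[12,2],[13,0]]
[[3,2],[5,17],[12,2],[13,0]]
[[3,2],[5,17],[12,2],[13,0]]
[[3,2],[5,17],[12,2],[13,0],[46,20],[49,0]]
[[3,2],[5,17],[12,2],[13,0],[46,20],[49,0]]
[[3,2],[5,17],[12,2],[13,0],[24,5],[30,0],[46,20],[49,0]]
[[3,2],[5,17],[12,11],[13,0],[24,5],[30,0],[46,20],[49,0]]
[[3,2],[5,17],[12,11],[13,0],[24,5],[30,0],[36,19],[40,0],[46,20],[49,0]]
[[3,9],[5,17],[12,11],[13,0],[24,5],[30,0],[36,19],[40,0],[46,20],[49,0]]
[[3,9],[5,17],[12,11],[13,0],[24,5],[30,0],[36,19],[40,0],[46,20],[49,0]]
[[3,9],[5,17],[12,11],[13,0],[18,19],[28,5],[30,0],[36,19],[40,0],[46,20],[49,0]]
[[3,9],[5,17],[12,11],[13,0],[18,19],[28,5],[30,0],[36,19],[40,0],[46,20],[49,0]]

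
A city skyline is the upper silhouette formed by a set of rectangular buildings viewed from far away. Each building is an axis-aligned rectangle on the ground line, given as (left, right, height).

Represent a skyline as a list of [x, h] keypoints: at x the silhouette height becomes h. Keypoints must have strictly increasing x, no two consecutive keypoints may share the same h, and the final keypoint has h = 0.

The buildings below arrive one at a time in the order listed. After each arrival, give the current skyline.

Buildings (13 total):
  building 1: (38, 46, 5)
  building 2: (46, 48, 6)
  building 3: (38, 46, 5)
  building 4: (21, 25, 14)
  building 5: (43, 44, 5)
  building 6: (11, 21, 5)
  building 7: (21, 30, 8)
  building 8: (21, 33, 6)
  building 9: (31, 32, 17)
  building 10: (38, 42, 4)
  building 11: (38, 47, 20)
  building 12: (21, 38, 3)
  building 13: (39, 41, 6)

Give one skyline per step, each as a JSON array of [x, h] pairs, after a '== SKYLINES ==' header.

== SKYLINES ==
[[38,5],[46,0]]
[[38,5],[46,6],[48,0]]
[[38,5],[46,6],[48,0]]
[[21,14],[25,0],[38,5],[46,6],[48,0]]
[[21,14],[25,0],[38,5],[46,6],[48,0]]
[[11,5],[21,14],[25,0],[38,5],[46,6],[48,0]]
[[11,5],[21,14],[25,8],[30,0],[38,5],[46,6],[48,0]]
[[11,5],[21,14],[25,8],[30,6],[33,0],[38,5],[46,6],[48,0]]
[[11,5],[21,14],[25,8],[30,6],[31,17],[32,6],[33,0],[38,5],[46,6],[48,0]]
[[11,5],[21,14],[25,8],[30,6],[31,17],[32,6],[33,0],[38,5],[46,6],[48,0]]
[[11,5],[21,14],[25,8],[30,6],[31,17],[32,6],[33,0],[38,20],[47,6],[48,0]]
[[11,5],[21,14],[25,8],[30,6],[31,17],[32,6],[33,3],[38,20],[47,6],[48,0]]
[[11,5],[21,14],[25,8],[30,6],[31,17],[32,6],[33,3],[38,20],[47,6],[48,0]]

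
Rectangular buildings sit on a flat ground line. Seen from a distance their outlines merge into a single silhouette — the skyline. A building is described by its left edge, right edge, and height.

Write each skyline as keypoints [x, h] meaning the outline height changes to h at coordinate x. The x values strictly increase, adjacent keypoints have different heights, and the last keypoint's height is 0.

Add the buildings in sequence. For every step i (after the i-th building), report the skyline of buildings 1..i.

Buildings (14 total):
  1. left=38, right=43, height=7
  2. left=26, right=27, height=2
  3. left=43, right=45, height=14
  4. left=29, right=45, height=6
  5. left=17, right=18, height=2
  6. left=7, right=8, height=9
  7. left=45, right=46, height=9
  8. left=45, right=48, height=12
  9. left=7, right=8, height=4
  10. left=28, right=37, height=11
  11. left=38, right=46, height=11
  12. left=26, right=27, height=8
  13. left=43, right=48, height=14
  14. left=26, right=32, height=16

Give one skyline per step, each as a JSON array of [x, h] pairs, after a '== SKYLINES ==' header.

== SKYLINES ==
[[38,7],[43,0]]
[[26,2],[27,0],[38,7],[43,0]]
[[26,2],[27,0],[38,7],[43,14],[45,0]]
[[26,2],[27,0],[29,6],[38,7],[43,14],[45,0]]
[[17,2],[18,0],[26,2],[27,0],[29,6],[38,7],[43,14],[45,0]]
[[7,9],[8,0],[17,2],[18,0],[26,2],[27,0],[29,6],[38,7],[43,14],[45,0]]
[[7,9],[8,0],[17,2],[18,0],[26,2],[27,0],[29,6],[38,7],[43,14],[45,9],[46,0]]
[[7,9],[8,0],[17,2],[18,0],[26,2],[27,0],[29,6],[38,7],[43,14],[45,12],[48,0]]
[[7,9],[8,0],[17,2],[18,0],[26,2],[27,0],[29,6],[38,7],[43,14],[45,12],[48,0]]
[[7,9],[8,0],[17,2],[18,0],[26,2],[27,0],[28,11],[37,6],[38,7],[43,14],[45,12],[48,0]]
[[7,9],[8,0],[17,2],[18,0],[26,2],[27,0],[28,11],[37,6],[38,11],[43,14],[45,12],[48,0]]
[[7,9],[8,0],[17,2],[18,0],[26,8],[27,0],[28,11],[37,6],[38,11],[43,14],[45,12],[48,0]]
[[7,9],[8,0],[17,2],[18,0],[26,8],[27,0],[28,11],[37,6],[38,11],[43,14],[48,0]]
[[7,9],[8,0],[17,2],[18,0],[26,16],[32,11],[37,6],[38,11],[43,14],[48,0]]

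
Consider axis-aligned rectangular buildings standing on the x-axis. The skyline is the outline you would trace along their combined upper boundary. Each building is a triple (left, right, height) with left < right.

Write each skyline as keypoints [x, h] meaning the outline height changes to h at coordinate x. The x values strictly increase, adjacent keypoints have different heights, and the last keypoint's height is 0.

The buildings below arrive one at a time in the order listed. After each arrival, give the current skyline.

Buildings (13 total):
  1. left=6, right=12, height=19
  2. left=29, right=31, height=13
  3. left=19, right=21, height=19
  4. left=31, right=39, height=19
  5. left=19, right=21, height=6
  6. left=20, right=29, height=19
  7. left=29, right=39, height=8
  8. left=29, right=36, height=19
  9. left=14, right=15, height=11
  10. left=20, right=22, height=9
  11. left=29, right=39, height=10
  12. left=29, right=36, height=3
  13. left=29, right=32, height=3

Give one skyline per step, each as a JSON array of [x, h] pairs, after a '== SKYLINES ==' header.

== SKYLINES ==
[[6,19],[12,0]]
[[6,19],[12,0],[29,13],[31,0]]
[[6,19],[12,0],[19,19],[21,0],[29,13],[31,0]]
[[6,19],[12,0],[19,19],[21,0],[29,13],[31,19],[39,0]]
[[6,19],[12,0],[19,19],[21,0],[29,13],[31,19],[39,0]]
[[6,19],[12,0],[19,19],[29,13],[31,19],[39,0]]
[[6,19],[12,0],[19,19],[29,13],[31,19],[39,0]]
[[6,19],[12,0],[19,19],[39,0]]
[[6,19],[12,0],[14,11],[15,0],[19,19],[39,0]]
[[6,19],[12,0],[14,11],[15,0],[19,19],[39,0]]
[[6,19],[12,0],[14,11],[15,0],[19,19],[39,0]]
[[6,19],[12,0],[14,11],[15,0],[19,19],[39,0]]
[[6,19],[12,0],[14,11],[15,0],[19,19],[39,0]]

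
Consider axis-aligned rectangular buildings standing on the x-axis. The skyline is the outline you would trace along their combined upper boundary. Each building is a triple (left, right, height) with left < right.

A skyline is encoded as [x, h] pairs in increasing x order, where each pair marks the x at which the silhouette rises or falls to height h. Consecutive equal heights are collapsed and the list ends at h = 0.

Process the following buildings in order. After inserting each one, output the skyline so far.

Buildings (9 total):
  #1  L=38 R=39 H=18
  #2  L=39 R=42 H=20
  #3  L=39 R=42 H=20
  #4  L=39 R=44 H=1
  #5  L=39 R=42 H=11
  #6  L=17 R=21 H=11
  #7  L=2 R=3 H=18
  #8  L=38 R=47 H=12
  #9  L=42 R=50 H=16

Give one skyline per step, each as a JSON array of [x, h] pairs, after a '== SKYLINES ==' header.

== SKYLINES ==
[[38,18],[39,0]]
[[38,18],[39,20],[42,0]]
[[38,18],[39,20],[42,0]]
[[38,18],[39,20],[42,1],[44,0]]
[[38,18],[39,20],[42,1],[44,0]]
[[17,11],[21,0],[38,18],[39,20],[42,1],[44,0]]
[[2,18],[3,0],[17,11],[21,0],[38,18],[39,20],[42,1],[44,0]]
[[2,18],[3,0],[17,11],[21,0],[38,18],[39,20],[42,12],[47,0]]
[[2,18],[3,0],[17,11],[21,0],[38,18],[39,20],[42,16],[50,0]]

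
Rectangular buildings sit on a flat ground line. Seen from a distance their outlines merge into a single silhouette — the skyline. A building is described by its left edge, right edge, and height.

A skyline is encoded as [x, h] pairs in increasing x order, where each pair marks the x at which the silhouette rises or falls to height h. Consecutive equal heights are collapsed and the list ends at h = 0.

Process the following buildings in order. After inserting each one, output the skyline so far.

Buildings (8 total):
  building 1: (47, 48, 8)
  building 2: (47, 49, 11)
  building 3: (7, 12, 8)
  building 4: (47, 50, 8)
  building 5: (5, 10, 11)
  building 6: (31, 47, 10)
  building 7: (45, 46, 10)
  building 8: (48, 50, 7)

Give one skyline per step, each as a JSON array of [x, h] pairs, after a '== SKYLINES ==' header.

== SKYLINES ==
[[47,8],[48,0]]
[[47,11],[49,0]]
[[7,8],[12,0],[47,11],[49,0]]
[[7,8],[12,0],[47,11],[49,8],[50,0]]
[[5,11],[10,8],[12,0],[47,11],[49,8],[50,0]]
[[5,11],[10,8],[12,0],[31,10],[47,11],[49,8],[50,0]]
[[5,11],[10,8],[12,0],[31,10],[47,11],[49,8],[50,0]]
[[5,11],[10,8],[12,0],[31,10],[47,11],[49,8],[50,0]]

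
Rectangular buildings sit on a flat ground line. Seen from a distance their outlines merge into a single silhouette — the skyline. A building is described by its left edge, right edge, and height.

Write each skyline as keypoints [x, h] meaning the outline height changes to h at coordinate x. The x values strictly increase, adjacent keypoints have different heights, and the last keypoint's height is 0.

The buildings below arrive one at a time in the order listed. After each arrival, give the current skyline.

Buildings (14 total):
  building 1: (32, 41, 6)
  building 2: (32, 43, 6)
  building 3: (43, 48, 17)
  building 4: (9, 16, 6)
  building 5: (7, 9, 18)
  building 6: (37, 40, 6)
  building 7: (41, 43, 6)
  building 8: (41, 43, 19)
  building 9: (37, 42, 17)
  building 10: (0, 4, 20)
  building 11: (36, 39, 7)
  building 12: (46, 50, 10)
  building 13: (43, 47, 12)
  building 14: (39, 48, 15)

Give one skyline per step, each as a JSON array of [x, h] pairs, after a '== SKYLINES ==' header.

== SKYLINES ==
[[32,6],[41,0]]
[[32,6],[43,0]]
[[32,6],[43,17],[48,0]]
[[9,6],[16,0],[32,6],[43,17],[48,0]]
[[7,18],[9,6],[16,0],[32,6],[43,17],[48,0]]
[[7,18],[9,6],[16,0],[32,6],[43,17],[48,0]]
[[7,18],[9,6],[16,0],[32,6],[43,17],[48,0]]
[[7,18],[9,6],[16,0],[32,6],[41,19],[43,17],[48,0]]
[[7,18],[9,6],[16,0],[32,6],[37,17],[41,19],[43,17],[48,0]]
[[0,20],[4,0],[7,18],[9,6],[16,0],[32,6],[37,17],[41,19],[43,17],[48,0]]
[[0,20],[4,0],[7,18],[9,6],[16,0],[32,6],[36,7],[37,17],[41,19],[43,17],[48,0]]
[[0,20],[4,0],[7,18],[9,6],[16,0],[32,6],[36,7],[37,17],[41,19],[43,17],[48,10],[50,0]]
[[0,20],[4,0],[7,18],[9,6],[16,0],[32,6],[36,7],[37,17],[41,19],[43,17],[48,10],[50,0]]
[[0,20],[4,0],[7,18],[9,6],[16,0],[32,6],[36,7],[37,17],[41,19],[43,17],[48,10],[50,0]]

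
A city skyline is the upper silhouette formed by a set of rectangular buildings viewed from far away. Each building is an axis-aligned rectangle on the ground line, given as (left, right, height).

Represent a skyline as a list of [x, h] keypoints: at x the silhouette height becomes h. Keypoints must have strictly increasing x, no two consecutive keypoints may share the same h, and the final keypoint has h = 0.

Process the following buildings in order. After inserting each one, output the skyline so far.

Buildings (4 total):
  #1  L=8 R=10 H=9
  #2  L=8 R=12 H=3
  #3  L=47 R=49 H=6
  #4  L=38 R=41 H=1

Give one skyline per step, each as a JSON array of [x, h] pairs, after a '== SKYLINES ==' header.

== SKYLINES ==
[[8,9],[10,0]]
[[8,9],[10,3],[12,0]]
[[8,9],[10,3],[12,0],[47,6],[49,0]]
[[8,9],[10,3],[12,0],[38,1],[41,0],[47,6],[49,0]]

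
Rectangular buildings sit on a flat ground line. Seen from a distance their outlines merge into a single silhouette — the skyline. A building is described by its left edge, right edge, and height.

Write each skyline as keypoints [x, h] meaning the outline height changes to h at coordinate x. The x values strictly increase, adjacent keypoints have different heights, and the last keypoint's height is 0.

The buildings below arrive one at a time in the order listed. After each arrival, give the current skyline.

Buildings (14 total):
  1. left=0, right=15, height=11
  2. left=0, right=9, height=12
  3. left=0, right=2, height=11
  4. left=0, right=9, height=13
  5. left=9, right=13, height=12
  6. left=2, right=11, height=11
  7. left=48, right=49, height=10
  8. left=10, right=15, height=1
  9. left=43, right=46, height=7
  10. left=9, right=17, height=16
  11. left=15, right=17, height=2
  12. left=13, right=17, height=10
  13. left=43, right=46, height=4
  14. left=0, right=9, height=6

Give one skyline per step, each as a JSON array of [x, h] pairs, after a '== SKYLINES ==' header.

== SKYLINES ==
[[0,11],[15,0]]
[[0,12],[9,11],[15,0]]
[[0,12],[9,11],[15,0]]
[[0,13],[9,11],[15,0]]
[[0,13],[9,12],[13,11],[15,0]]
[[0,13],[9,12],[13,11],[15,0]]
[[0,13],[9,12],[13,11],[15,0],[48,10],[49,0]]
[[0,13],[9,12],[13,11],[15,0],[48,10],[49,0]]
[[0,13],[9,12],[13,11],[15,0],[43,7],[46,0],[48,10],[49,0]]
[[0,13],[9,16],[17,0],[43,7],[46,0],[48,10],[49,0]]
[[0,13],[9,16],[17,0],[43,7],[46,0],[48,10],[49,0]]
[[0,13],[9,16],[17,0],[43,7],[46,0],[48,10],[49,0]]
[[0,13],[9,16],[17,0],[43,7],[46,0],[48,10],[49,0]]
[[0,13],[9,16],[17,0],[43,7],[46,0],[48,10],[49,0]]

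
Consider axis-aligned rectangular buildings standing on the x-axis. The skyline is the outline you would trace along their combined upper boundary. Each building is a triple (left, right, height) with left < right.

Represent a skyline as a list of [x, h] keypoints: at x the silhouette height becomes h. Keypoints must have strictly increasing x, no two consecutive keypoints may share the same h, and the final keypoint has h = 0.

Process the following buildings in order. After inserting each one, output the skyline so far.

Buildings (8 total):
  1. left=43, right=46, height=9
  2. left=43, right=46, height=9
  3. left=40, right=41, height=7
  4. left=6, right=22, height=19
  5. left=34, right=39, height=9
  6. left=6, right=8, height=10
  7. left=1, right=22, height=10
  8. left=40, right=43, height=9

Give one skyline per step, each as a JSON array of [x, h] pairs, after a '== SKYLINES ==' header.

== SKYLINES ==
[[43,9],[46,0]]
[[43,9],[46,0]]
[[40,7],[41,0],[43,9],[46,0]]
[[6,19],[22,0],[40,7],[41,0],[43,9],[46,0]]
[[6,19],[22,0],[34,9],[39,0],[40,7],[41,0],[43,9],[46,0]]
[[6,19],[22,0],[34,9],[39,0],[40,7],[41,0],[43,9],[46,0]]
[[1,10],[6,19],[22,0],[34,9],[39,0],[40,7],[41,0],[43,9],[46,0]]
[[1,10],[6,19],[22,0],[34,9],[39,0],[40,9],[46,0]]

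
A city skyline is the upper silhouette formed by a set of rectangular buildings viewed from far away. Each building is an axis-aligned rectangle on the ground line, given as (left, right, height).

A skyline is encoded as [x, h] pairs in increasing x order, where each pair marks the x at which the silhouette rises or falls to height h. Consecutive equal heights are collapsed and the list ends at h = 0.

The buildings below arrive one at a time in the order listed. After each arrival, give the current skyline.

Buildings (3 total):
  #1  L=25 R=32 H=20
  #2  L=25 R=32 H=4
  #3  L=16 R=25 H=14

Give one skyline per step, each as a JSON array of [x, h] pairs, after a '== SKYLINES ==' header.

== SKYLINES ==
[[25,20],[32,0]]
[[25,20],[32,0]]
[[16,14],[25,20],[32,0]]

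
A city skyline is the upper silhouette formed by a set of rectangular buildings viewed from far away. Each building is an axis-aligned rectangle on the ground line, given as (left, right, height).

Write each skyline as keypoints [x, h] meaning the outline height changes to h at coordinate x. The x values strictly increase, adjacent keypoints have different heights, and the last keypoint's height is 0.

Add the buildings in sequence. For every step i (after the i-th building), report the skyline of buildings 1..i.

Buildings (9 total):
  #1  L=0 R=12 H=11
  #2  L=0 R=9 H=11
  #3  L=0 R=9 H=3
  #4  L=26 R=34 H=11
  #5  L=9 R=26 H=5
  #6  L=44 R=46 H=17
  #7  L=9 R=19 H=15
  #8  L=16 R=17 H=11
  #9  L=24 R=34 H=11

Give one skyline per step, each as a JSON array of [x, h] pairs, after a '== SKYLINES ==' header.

== SKYLINES ==
[[0,11],[12,0]]
[[0,11],[12,0]]
[[0,11],[12,0]]
[[0,11],[12,0],[26,11],[34,0]]
[[0,11],[12,5],[26,11],[34,0]]
[[0,11],[12,5],[26,11],[34,0],[44,17],[46,0]]
[[0,11],[9,15],[19,5],[26,11],[34,0],[44,17],[46,0]]
[[0,11],[9,15],[19,5],[26,11],[34,0],[44,17],[46,0]]
[[0,11],[9,15],[19,5],[24,11],[34,0],[44,17],[46,0]]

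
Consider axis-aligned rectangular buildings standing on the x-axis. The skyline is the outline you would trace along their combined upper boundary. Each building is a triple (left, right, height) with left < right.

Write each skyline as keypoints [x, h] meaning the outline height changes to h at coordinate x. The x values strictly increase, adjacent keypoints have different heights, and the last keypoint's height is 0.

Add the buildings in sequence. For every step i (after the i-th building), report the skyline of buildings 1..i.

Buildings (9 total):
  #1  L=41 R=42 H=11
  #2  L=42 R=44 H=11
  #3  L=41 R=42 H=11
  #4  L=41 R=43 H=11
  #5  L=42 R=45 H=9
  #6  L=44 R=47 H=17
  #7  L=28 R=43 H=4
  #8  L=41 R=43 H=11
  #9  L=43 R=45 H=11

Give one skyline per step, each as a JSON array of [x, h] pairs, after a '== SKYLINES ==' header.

== SKYLINES ==
[[41,11],[42,0]]
[[41,11],[44,0]]
[[41,11],[44,0]]
[[41,11],[44,0]]
[[41,11],[44,9],[45,0]]
[[41,11],[44,17],[47,0]]
[[28,4],[41,11],[44,17],[47,0]]
[[28,4],[41,11],[44,17],[47,0]]
[[28,4],[41,11],[44,17],[47,0]]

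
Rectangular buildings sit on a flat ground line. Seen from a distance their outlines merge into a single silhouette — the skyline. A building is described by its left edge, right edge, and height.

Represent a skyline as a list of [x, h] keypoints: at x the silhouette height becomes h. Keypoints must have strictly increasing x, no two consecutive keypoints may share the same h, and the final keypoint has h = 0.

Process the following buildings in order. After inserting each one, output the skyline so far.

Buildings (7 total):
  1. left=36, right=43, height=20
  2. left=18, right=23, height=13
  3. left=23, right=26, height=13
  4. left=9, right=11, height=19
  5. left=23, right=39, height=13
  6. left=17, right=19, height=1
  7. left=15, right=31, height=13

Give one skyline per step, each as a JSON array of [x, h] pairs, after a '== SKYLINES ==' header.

== SKYLINES ==
[[36,20],[43,0]]
[[18,13],[23,0],[36,20],[43,0]]
[[18,13],[26,0],[36,20],[43,0]]
[[9,19],[11,0],[18,13],[26,0],[36,20],[43,0]]
[[9,19],[11,0],[18,13],[36,20],[43,0]]
[[9,19],[11,0],[17,1],[18,13],[36,20],[43,0]]
[[9,19],[11,0],[15,13],[36,20],[43,0]]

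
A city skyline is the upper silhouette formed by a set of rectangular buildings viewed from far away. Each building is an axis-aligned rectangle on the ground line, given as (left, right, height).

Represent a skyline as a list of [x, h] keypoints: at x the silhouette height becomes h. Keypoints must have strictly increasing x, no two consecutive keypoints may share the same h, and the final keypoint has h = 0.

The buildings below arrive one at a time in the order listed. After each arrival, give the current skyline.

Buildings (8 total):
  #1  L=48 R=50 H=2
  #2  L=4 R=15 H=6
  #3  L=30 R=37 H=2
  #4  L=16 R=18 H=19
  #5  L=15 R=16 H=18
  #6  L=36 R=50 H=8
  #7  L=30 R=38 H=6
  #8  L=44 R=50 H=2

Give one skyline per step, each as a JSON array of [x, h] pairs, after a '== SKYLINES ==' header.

== SKYLINES ==
[[48,2],[50,0]]
[[4,6],[15,0],[48,2],[50,0]]
[[4,6],[15,0],[30,2],[37,0],[48,2],[50,0]]
[[4,6],[15,0],[16,19],[18,0],[30,2],[37,0],[48,2],[50,0]]
[[4,6],[15,18],[16,19],[18,0],[30,2],[37,0],[48,2],[50,0]]
[[4,6],[15,18],[16,19],[18,0],[30,2],[36,8],[50,0]]
[[4,6],[15,18],[16,19],[18,0],[30,6],[36,8],[50,0]]
[[4,6],[15,18],[16,19],[18,0],[30,6],[36,8],[50,0]]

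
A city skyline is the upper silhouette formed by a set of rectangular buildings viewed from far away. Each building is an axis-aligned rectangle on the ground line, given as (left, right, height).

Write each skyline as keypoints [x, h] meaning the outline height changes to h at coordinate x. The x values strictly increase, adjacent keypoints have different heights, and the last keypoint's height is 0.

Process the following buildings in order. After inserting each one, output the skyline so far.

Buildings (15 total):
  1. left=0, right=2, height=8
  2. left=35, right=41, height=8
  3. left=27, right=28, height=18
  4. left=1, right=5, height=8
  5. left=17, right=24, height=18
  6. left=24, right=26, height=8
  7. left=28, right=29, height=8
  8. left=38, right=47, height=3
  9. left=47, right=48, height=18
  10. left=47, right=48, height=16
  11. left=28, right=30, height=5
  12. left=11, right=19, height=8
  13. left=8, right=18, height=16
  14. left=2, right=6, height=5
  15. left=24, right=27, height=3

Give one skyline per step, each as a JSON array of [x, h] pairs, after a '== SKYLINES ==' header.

== SKYLINES ==
[[0,8],[2,0]]
[[0,8],[2,0],[35,8],[41,0]]
[[0,8],[2,0],[27,18],[28,0],[35,8],[41,0]]
[[0,8],[5,0],[27,18],[28,0],[35,8],[41,0]]
[[0,8],[5,0],[17,18],[24,0],[27,18],[28,0],[35,8],[41,0]]
[[0,8],[5,0],[17,18],[24,8],[26,0],[27,18],[28,0],[35,8],[41,0]]
[[0,8],[5,0],[17,18],[24,8],[26,0],[27,18],[28,8],[29,0],[35,8],[41,0]]
[[0,8],[5,0],[17,18],[24,8],[26,0],[27,18],[28,8],[29,0],[35,8],[41,3],[47,0]]
[[0,8],[5,0],[17,18],[24,8],[26,0],[27,18],[28,8],[29,0],[35,8],[41,3],[47,18],[48,0]]
[[0,8],[5,0],[17,18],[24,8],[26,0],[27,18],[28,8],[29,0],[35,8],[41,3],[47,18],[48,0]]
[[0,8],[5,0],[17,18],[24,8],[26,0],[27,18],[28,8],[29,5],[30,0],[35,8],[41,3],[47,18],[48,0]]
[[0,8],[5,0],[11,8],[17,18],[24,8],[26,0],[27,18],[28,8],[29,5],[30,0],[35,8],[41,3],[47,18],[48,0]]
[[0,8],[5,0],[8,16],[17,18],[24,8],[26,0],[27,18],[28,8],[29,5],[30,0],[35,8],[41,3],[47,18],[48,0]]
[[0,8],[5,5],[6,0],[8,16],[17,18],[24,8],[26,0],[27,18],[28,8],[29,5],[30,0],[35,8],[41,3],[47,18],[48,0]]
[[0,8],[5,5],[6,0],[8,16],[17,18],[24,8],[26,3],[27,18],[28,8],[29,5],[30,0],[35,8],[41,3],[47,18],[48,0]]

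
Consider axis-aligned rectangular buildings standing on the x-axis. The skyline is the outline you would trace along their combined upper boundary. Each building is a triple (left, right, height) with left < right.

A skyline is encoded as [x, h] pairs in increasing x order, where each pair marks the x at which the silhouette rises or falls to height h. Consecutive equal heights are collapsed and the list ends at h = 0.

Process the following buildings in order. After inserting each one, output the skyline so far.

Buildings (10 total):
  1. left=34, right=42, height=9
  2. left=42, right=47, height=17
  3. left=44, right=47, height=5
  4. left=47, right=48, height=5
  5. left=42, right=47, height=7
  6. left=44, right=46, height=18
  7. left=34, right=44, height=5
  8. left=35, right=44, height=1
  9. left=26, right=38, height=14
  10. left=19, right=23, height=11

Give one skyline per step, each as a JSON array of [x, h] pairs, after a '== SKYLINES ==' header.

== SKYLINES ==
[[34,9],[42,0]]
[[34,9],[42,17],[47,0]]
[[34,9],[42,17],[47,0]]
[[34,9],[42,17],[47,5],[48,0]]
[[34,9],[42,17],[47,5],[48,0]]
[[34,9],[42,17],[44,18],[46,17],[47,5],[48,0]]
[[34,9],[42,17],[44,18],[46,17],[47,5],[48,0]]
[[34,9],[42,17],[44,18],[46,17],[47,5],[48,0]]
[[26,14],[38,9],[42,17],[44,18],[46,17],[47,5],[48,0]]
[[19,11],[23,0],[26,14],[38,9],[42,17],[44,18],[46,17],[47,5],[48,0]]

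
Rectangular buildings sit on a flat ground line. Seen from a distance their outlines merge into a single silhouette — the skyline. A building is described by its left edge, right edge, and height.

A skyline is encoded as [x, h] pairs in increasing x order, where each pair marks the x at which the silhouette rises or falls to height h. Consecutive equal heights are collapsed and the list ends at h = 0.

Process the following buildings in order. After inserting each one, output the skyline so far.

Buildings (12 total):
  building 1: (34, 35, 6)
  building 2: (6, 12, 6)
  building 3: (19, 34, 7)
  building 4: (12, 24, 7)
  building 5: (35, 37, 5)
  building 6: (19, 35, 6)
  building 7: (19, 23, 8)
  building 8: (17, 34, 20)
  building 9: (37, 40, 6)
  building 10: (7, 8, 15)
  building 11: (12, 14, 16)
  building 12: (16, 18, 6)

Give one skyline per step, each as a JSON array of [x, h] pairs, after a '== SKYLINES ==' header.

== SKYLINES ==
[[34,6],[35,0]]
[[6,6],[12,0],[34,6],[35,0]]
[[6,6],[12,0],[19,7],[34,6],[35,0]]
[[6,6],[12,7],[34,6],[35,0]]
[[6,6],[12,7],[34,6],[35,5],[37,0]]
[[6,6],[12,7],[34,6],[35,5],[37,0]]
[[6,6],[12,7],[19,8],[23,7],[34,6],[35,5],[37,0]]
[[6,6],[12,7],[17,20],[34,6],[35,5],[37,0]]
[[6,6],[12,7],[17,20],[34,6],[35,5],[37,6],[40,0]]
[[6,6],[7,15],[8,6],[12,7],[17,20],[34,6],[35,5],[37,6],[40,0]]
[[6,6],[7,15],[8,6],[12,16],[14,7],[17,20],[34,6],[35,5],[37,6],[40,0]]
[[6,6],[7,15],[8,6],[12,16],[14,7],[17,20],[34,6],[35,5],[37,6],[40,0]]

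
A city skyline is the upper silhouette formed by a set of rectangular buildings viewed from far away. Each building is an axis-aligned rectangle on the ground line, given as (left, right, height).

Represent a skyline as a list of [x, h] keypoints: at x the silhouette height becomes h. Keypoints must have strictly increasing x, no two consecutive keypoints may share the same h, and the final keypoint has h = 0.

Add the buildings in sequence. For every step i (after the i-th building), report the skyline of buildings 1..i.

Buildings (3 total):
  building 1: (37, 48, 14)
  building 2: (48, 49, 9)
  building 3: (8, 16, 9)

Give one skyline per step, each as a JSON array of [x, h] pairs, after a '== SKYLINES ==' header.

== SKYLINES ==
[[37,14],[48,0]]
[[37,14],[48,9],[49,0]]
[[8,9],[16,0],[37,14],[48,9],[49,0]]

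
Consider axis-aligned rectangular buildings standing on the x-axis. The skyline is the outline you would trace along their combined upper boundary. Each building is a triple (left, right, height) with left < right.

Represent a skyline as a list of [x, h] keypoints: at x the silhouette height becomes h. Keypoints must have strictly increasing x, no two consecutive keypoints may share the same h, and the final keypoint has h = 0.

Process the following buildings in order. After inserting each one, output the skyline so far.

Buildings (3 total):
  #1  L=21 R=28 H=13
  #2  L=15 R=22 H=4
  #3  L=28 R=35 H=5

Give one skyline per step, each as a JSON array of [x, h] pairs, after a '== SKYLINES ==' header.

== SKYLINES ==
[[21,13],[28,0]]
[[15,4],[21,13],[28,0]]
[[15,4],[21,13],[28,5],[35,0]]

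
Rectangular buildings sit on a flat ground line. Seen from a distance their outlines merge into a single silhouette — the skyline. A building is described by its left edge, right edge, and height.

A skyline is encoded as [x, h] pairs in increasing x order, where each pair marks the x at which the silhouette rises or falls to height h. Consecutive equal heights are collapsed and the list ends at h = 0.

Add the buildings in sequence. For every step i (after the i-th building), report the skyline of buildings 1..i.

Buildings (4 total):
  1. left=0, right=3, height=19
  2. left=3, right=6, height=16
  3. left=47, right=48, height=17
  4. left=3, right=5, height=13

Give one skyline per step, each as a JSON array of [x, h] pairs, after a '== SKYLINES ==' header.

== SKYLINES ==
[[0,19],[3,0]]
[[0,19],[3,16],[6,0]]
[[0,19],[3,16],[6,0],[47,17],[48,0]]
[[0,19],[3,16],[6,0],[47,17],[48,0]]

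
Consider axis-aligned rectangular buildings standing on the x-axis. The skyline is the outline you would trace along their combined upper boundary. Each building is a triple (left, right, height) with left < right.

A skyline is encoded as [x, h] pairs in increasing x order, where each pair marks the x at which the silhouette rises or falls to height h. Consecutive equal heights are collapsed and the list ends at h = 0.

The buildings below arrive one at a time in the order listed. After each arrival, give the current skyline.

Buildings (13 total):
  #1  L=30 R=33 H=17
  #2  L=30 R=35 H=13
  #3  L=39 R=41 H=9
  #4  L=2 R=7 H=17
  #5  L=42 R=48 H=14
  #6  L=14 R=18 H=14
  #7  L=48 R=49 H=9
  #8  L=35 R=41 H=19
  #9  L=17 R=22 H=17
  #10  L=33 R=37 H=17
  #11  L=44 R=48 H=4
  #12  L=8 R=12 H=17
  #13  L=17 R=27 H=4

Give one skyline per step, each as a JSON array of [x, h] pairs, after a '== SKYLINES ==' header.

== SKYLINES ==
[[30,17],[33,0]]
[[30,17],[33,13],[35,0]]
[[30,17],[33,13],[35,0],[39,9],[41,0]]
[[2,17],[7,0],[30,17],[33,13],[35,0],[39,9],[41,0]]
[[2,17],[7,0],[30,17],[33,13],[35,0],[39,9],[41,0],[42,14],[48,0]]
[[2,17],[7,0],[14,14],[18,0],[30,17],[33,13],[35,0],[39,9],[41,0],[42,14],[48,0]]
[[2,17],[7,0],[14,14],[18,0],[30,17],[33,13],[35,0],[39,9],[41,0],[42,14],[48,9],[49,0]]
[[2,17],[7,0],[14,14],[18,0],[30,17],[33,13],[35,19],[41,0],[42,14],[48,9],[49,0]]
[[2,17],[7,0],[14,14],[17,17],[22,0],[30,17],[33,13],[35,19],[41,0],[42,14],[48,9],[49,0]]
[[2,17],[7,0],[14,14],[17,17],[22,0],[30,17],[35,19],[41,0],[42,14],[48,9],[49,0]]
[[2,17],[7,0],[14,14],[17,17],[22,0],[30,17],[35,19],[41,0],[42,14],[48,9],[49,0]]
[[2,17],[7,0],[8,17],[12,0],[14,14],[17,17],[22,0],[30,17],[35,19],[41,0],[42,14],[48,9],[49,0]]
[[2,17],[7,0],[8,17],[12,0],[14,14],[17,17],[22,4],[27,0],[30,17],[35,19],[41,0],[42,14],[48,9],[49,0]]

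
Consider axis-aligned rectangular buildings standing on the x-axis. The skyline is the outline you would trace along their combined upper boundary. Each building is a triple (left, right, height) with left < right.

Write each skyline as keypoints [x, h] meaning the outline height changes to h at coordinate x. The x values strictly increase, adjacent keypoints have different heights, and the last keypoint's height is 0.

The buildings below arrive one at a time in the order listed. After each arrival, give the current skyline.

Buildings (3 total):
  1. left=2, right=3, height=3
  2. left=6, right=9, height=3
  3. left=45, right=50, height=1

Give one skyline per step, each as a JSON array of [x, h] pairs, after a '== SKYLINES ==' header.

== SKYLINES ==
[[2,3],[3,0]]
[[2,3],[3,0],[6,3],[9,0]]
[[2,3],[3,0],[6,3],[9,0],[45,1],[50,0]]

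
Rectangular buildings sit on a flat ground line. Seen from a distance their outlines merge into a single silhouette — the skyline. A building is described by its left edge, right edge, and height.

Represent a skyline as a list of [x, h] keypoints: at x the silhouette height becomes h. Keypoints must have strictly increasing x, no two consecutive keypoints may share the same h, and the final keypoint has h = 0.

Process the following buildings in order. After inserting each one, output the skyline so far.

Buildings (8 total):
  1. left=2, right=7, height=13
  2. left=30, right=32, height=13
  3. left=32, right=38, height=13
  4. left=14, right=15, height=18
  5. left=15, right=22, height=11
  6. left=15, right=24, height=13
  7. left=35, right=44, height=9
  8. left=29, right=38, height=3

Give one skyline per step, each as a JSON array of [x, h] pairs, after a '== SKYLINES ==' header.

== SKYLINES ==
[[2,13],[7,0]]
[[2,13],[7,0],[30,13],[32,0]]
[[2,13],[7,0],[30,13],[38,0]]
[[2,13],[7,0],[14,18],[15,0],[30,13],[38,0]]
[[2,13],[7,0],[14,18],[15,11],[22,0],[30,13],[38,0]]
[[2,13],[7,0],[14,18],[15,13],[24,0],[30,13],[38,0]]
[[2,13],[7,0],[14,18],[15,13],[24,0],[30,13],[38,9],[44,0]]
[[2,13],[7,0],[14,18],[15,13],[24,0],[29,3],[30,13],[38,9],[44,0]]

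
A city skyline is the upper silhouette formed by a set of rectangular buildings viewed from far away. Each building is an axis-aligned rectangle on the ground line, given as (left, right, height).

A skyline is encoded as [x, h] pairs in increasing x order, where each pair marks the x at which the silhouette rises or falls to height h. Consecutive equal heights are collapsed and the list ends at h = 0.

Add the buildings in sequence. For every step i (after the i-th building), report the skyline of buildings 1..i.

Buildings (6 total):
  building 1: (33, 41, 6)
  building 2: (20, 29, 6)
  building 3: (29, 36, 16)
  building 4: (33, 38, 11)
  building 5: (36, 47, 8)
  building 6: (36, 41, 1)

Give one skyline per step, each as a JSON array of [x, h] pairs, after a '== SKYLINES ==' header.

== SKYLINES ==
[[33,6],[41,0]]
[[20,6],[29,0],[33,6],[41,0]]
[[20,6],[29,16],[36,6],[41,0]]
[[20,6],[29,16],[36,11],[38,6],[41,0]]
[[20,6],[29,16],[36,11],[38,8],[47,0]]
[[20,6],[29,16],[36,11],[38,8],[47,0]]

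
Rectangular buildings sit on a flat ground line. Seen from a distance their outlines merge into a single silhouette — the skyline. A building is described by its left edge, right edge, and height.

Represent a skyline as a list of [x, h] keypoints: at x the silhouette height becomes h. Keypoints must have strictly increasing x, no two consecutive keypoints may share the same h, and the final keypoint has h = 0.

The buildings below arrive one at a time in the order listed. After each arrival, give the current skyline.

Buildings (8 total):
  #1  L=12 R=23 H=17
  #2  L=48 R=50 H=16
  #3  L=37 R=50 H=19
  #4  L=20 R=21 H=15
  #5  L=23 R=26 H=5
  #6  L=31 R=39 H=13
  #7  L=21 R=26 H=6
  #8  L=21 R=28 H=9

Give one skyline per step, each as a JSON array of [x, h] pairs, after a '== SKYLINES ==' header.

== SKYLINES ==
[[12,17],[23,0]]
[[12,17],[23,0],[48,16],[50,0]]
[[12,17],[23,0],[37,19],[50,0]]
[[12,17],[23,0],[37,19],[50,0]]
[[12,17],[23,5],[26,0],[37,19],[50,0]]
[[12,17],[23,5],[26,0],[31,13],[37,19],[50,0]]
[[12,17],[23,6],[26,0],[31,13],[37,19],[50,0]]
[[12,17],[23,9],[28,0],[31,13],[37,19],[50,0]]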